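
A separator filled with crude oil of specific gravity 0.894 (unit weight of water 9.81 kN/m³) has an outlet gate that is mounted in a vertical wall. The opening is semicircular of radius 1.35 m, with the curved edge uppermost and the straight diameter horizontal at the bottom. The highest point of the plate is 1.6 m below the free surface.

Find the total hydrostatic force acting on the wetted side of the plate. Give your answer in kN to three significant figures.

F ≈ 59.7 kN

γ = 0.894 × 9.81 = 8.77014 kN/m³.
The centroid lies 4r/(3π) = 0.572958 m above the diameter, so r − 4r/(3π) = 1.35 − 0.572958 = 0.777042 m below the topmost point, so the centroid depth is h_c = 1.6 + 0.777042 = 2.37704 m.
A = πr²/2 = π × 1.35²/2 = 2.86278 m².
Resultant F = γ·h_c·A = 8.77014 × 2.37704 × 2.86278 = 59.6803 kN.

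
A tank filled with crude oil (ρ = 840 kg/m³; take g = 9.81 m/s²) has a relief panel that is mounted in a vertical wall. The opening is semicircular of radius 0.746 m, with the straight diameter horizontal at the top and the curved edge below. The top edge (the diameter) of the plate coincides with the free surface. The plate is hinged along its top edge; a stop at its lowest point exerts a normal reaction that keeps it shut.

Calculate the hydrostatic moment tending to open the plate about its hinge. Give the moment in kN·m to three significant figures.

M ≈ 1.00 kN·m

γ = ρg = 840 × 9.81 / 1000 = 8.2404 kN/m³.
The centroid of a semicircle lies 4r/(3π) = 0.316612 m from the diameter, here below the top edge, so the centroid depth is h_c = 0.316612 m.
A = πr²/2 = π × 0.746²/2 = 0.874173 m².
Resultant F = γ·h_c·A = 8.2404 × 0.316612 × 0.874173 = 2.28073 kN.
I_c = (π/8 − 8/(9π))·r⁴ = 0.109757 × 0.746⁴ = 0.0339928 m⁴.
Centre of pressure: y_p = y_c + I_c/(y_c·A) = 0.316612 + 0.0339928/(0.316612 × 0.874173) = 0.316612 + 0.122818 = 0.43943 m along the plane.
The resultant acts 0.316612 + 0.122818 = 0.43943 m (along the plate) below the hinge at the top edge, so the moment about the hinge is M = F × 0.43943 = 2.28073 × 0.43943 = 1.00222 kN·m.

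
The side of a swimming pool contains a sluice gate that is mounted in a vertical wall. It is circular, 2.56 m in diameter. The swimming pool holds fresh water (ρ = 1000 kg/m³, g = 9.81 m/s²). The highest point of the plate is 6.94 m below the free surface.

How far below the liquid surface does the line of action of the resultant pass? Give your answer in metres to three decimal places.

h_p = 8.270 m

γ = ρg = 1000 × 9.81 = 9810 N/m³ = 9.81 kN/m³.
The centroid is at the centre, 1.28 m below the top of the plate, so the centroid depth is h_c = 6.94 + 1.28 = 8.22 m.
A = π(1.28)² = 5.14719 m².
Resultant F = γ·h_c·A = 9.81 × 8.22 × 5.14719 = 415.06 kN.
I_c = πr⁴/4 = π × 1.28⁴/4 = 2.10829 m⁴.
Centre of pressure: y_p = y_c + I_c/(y_c·A) = 8.22 + 2.10829/(8.22 × 5.14719) = 8.22 + 0.0498297 = 8.26983 m along the plane.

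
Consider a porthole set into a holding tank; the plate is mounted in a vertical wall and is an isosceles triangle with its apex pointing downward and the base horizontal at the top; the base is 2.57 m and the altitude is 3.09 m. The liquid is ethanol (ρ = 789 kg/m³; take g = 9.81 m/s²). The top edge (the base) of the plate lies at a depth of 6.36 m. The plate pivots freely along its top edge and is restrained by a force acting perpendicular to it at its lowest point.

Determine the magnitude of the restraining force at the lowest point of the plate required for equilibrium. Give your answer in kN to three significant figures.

P ≈ 81.0 kN

γ = ρg = 789 × 9.81 / 1000 = 7.74009 kN/m³.
With the apex down, the centroid sits h/3 = 3.09/3 = 1.03 m below the base (the top edge), so the centroid depth is h_c = 6.36 + 1.03 = 7.39 m.
A = ½ × 2.57 × 3.09 = 3.97065 m².
Resultant F = γ·h_c·A = 7.74009 × 7.39 × 3.97065 = 227.118 kN.
I_c = b·h³/36 = 2.57 × 3.09³/36 = 2.10623 m⁴.
Centre of pressure: y_p = y_c + I_c/(y_c·A) = 7.39 + 2.10623/(7.39 × 3.97065) = 7.39 + 0.0717794 = 7.46178 m along the plane.
The resultant acts 1.03 + 0.0717794 = 1.10178 m (along the plate) below the hinge at the top edge, so the moment about the hinge is M = F × 1.10178 = 227.118 × 1.10178 = 250.234 kN·m.
A normal force at the bottom, 3.09 m from the hinge, must supply this moment: P = 250.234/3.09 = 80.9819 kN.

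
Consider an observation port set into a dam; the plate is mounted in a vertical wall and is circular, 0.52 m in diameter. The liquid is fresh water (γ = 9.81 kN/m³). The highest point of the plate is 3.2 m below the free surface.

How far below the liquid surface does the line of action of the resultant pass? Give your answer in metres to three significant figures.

γ = 9.81 kN/m³.
The centroid is at the centre, 0.26 m below the top of the plate, so the centroid depth is h_c = 3.2 + 0.26 = 3.46 m.
A = π(0.26)² = 0.212372 m².
Resultant F = γ·h_c·A = 9.81 × 3.46 × 0.212372 = 7.20846 kN.
I_c = πr⁴/4 = π × 0.26⁴/4 = 0.00358908 m⁴.
Centre of pressure: y_p = y_c + I_c/(y_c·A) = 3.46 + 0.00358908/(3.46 × 0.212372) = 3.46 + 0.00488438 = 3.46488 m along the plane.

h_p = 3.46 m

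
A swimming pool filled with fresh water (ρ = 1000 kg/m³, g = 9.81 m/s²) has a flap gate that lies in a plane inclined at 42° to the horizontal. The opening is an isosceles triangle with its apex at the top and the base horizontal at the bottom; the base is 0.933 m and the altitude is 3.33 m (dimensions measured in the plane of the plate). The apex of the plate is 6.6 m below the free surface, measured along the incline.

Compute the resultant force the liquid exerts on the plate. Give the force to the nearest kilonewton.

F ≈ 90 kN

γ = ρg = 1000 × 9.81 = 9810 N/m³ = 9.81 kN/m³.
Let θ = 42° be the plate's angle to the horizontal; measure y along the incline from where the plane meets the free surface. Vertical depth h = y·sinθ with sinθ = 0.669131.
With the apex up, the centroid sits 2h/3 = 2 × 3.33/3 = 2.22 m below the apex, so y_c = 6.6 + 2.22 = 8.82 m and h_c = 8.82 × 0.669131 = 5.90174 m.
A = ½ × 0.933 × 3.33 = 1.55345 m².
Resultant F = γ·h_c·A = 9.81 × 5.90174 × 1.55345 = 89.9386 kN.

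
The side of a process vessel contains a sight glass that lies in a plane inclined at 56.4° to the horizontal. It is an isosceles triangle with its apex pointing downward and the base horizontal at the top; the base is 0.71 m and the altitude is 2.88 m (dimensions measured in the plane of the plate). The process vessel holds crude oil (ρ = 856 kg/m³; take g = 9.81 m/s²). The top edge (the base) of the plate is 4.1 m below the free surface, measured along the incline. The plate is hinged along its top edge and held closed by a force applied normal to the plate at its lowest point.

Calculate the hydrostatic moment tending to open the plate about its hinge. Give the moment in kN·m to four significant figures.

γ = ρg = 856 × 9.81 / 1000 = 8.39736 kN/m³.
Let θ = 56.4° be the plate's angle to the horizontal; measure y along the incline from where the plane meets the free surface. Vertical depth h = y·sinθ with sinθ = 0.832921.
With the apex down, the centroid sits h/3 = 2.88/3 = 0.96 m below the base (the top edge), so y_c = 4.1 + 0.96 = 5.06 m and h_c = 5.06 × 0.832921 = 4.21458 m.
A = ½ × 0.71 × 2.88 = 1.0224 m².
Resultant F = γ·h_c·A = 8.39736 × 4.21458 × 1.0224 = 36.1841 kN.
I_c = b·h³/36 = 0.71 × 2.88³/36 = 0.471122 m⁴.
Centre of pressure: y_p = y_c + I_c/(y_c·A) = 5.06 + 0.471122/(5.06 × 1.0224) = 5.06 + 0.0910672 = 5.15107 m along the plane.
The resultant acts 0.96 + 0.0910672 = 1.05107 m (along the plate) below the hinge at the top edge, so the moment about the hinge is M = F × 1.05107 = 36.1841 × 1.05107 = 38.032 kN·m.

M ≈ 38.03 kN·m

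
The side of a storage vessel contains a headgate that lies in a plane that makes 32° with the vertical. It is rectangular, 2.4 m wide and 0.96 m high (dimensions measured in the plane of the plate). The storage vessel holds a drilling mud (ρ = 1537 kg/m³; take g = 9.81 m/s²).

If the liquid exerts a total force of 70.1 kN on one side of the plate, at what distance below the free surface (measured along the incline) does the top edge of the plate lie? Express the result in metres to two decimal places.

γ = ρg = 1537 × 9.81 / 1000 = 15.07797 kN/m³.
A = 2.4 × 0.96 = 2.304 m².
From F = γ·h_c·A, the centroid depth is h_c = 70.1/(15.07797 × 2.304) = 2.01787 m.
The plate makes 32° with the vertical, i.e. θ = 90° − 32° = 58° to the horizontal. Measuring y along the incline from the free-surface line, vertical depth h = y·sinθ with sinθ = 0.848048.
Along the incline, y_c = h_c/sinθ = 2.01787/0.848048 = 2.37943 m.
The centroid lies 0.96/2 = 0.48 m below the top edge, so the top edge sits at y_top = 2.37943 − 0.48 = 1.89943 m along the incline.

y_top ≈ 1.90 m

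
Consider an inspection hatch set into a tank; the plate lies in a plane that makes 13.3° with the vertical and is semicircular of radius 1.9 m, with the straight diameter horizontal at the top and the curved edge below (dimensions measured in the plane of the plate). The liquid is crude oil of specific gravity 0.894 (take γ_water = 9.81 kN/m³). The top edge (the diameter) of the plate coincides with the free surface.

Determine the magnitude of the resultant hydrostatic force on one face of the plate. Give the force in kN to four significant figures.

γ = 0.894 × 9.81 = 8.77014 kN/m³.
The plate makes 13.3° with the vertical, i.e. θ = 90° − 13.3° = 76.7° to the horizontal. Measuring y along the incline from the free-surface line, vertical depth h = y·sinθ with sinθ = 0.973179.
The centroid of a semicircle lies 4r/(3π) = 0.806385 m from the diameter, here below the top edge, so y_c = 0.806385 m and h_c = 0.806385 × 0.973179 = 0.784757 m.
A = πr²/2 = π × 1.9²/2 = 5.67057 m².
Resultant F = γ·h_c·A = 8.77014 × 0.784757 × 5.67057 = 39.0273 kN.

F ≈ 39.03 kN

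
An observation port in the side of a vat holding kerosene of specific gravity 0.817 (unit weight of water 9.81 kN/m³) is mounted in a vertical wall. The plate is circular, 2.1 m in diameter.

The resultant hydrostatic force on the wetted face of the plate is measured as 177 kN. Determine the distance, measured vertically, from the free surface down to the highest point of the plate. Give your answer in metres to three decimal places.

γ = 0.817 × 9.81 = 8.01477 kN/m³.
A = π(1.05)² = 3.46361 m².
From F = γ·h_c·A, the centroid depth is h_c = 177/(8.01477 × 3.46361) = 6.37607 m.
The centroid is at the centre, 1.05 m below the top of the plate, so the highest point sits at h_top = 6.37607 − 1.05 = 5.32607 m below the surface.

d_top ≈ 5.326 m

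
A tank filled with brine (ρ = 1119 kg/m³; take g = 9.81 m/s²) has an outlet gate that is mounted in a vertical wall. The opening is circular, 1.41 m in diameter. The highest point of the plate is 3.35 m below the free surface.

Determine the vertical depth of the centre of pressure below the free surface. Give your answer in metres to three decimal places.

γ = ρg = 1119 × 9.81 / 1000 = 10.97739 kN/m³.
The centroid is at the centre, 0.705 m below the top of the plate, so the centroid depth is h_c = 3.35 + 0.705 = 4.055 m.
A = π(0.705)² = 1.56145 m².
Resultant F = γ·h_c·A = 10.97739 × 4.055 × 1.56145 = 69.5053 kN.
I_c = πr⁴/4 = π × 0.705⁴/4 = 0.19402 m⁴.
Centre of pressure: y_p = y_c + I_c/(y_c·A) = 4.055 + 0.19402/(4.055 × 1.56145) = 4.055 + 0.0306427 = 4.08564 m along the plane.

h_p = 4.086 m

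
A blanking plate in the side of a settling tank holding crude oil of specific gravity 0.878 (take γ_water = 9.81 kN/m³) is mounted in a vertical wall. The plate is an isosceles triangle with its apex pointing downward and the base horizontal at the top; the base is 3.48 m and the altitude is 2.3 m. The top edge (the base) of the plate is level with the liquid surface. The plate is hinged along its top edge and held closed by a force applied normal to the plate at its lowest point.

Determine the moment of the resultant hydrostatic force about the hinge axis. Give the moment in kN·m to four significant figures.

γ = 0.878 × 9.81 = 8.61318 kN/m³.
With the apex down, the centroid sits h/3 = 2.3/3 = 0.766667 m below the base (the top edge), so the centroid depth is h_c = 0.766667 m.
A = ½ × 3.48 × 2.3 = 4.002 m².
Resultant F = γ·h_c·A = 8.61318 × 0.766667 × 4.002 = 26.427 kN.
I_c = b·h³/36 = 3.48 × 2.3³/36 = 1.17614 m⁴.
Centre of pressure: y_p = y_c + I_c/(y_c·A) = 0.766667 + 1.17614/(0.766667 × 4.002) = 0.766667 + 0.383332 = 1.15 m along the plane.
The resultant acts 0.766667 + 0.383332 = 1.15 m (along the plate) below the hinge at the top edge, so the moment about the hinge is M = F × 1.15 = 26.427 × 1.15 = 30.391 kN·m.

M ≈ 30.39 kN·m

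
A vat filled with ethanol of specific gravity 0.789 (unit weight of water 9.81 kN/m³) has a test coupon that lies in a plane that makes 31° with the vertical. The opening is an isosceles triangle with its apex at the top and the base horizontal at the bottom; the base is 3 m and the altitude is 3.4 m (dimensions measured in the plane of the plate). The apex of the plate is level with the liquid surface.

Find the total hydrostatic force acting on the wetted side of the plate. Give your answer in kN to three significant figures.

F ≈ 76.7 kN

γ = 0.789 × 9.81 = 7.74009 kN/m³.
The plate makes 31° with the vertical, i.e. θ = 90° − 31° = 59° to the horizontal. Measuring y along the incline from the free-surface line, vertical depth h = y·sinθ with sinθ = 0.857167.
With the apex up, the centroid sits 2h/3 = 2 × 3.4/3 = 2.26667 m below the apex, so y_c = 2.26667 m and h_c = 2.26667 × 0.857167 = 1.94291 m.
A = ½ × 3 × 3.4 = 5.1 m².
Resultant F = γ·h_c·A = 7.74009 × 1.94291 × 5.1 = 76.6953 kN.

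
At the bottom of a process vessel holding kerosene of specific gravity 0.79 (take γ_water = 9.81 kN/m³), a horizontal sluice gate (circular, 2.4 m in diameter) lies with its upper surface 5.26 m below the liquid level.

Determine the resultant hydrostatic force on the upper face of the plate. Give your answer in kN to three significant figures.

F ≈ 184 kN

γ = 0.79 × 9.81 = 7.7499 kN/m³.
The plate is horizontal, so pressure is uniform at p = γ·h = 7.7499 × 5.26 = 40.7645 kN/m².
A = π(1.2)² = 4.52389 m².
F = p·A = 40.7645 × 4.52389 = 184.414 kN.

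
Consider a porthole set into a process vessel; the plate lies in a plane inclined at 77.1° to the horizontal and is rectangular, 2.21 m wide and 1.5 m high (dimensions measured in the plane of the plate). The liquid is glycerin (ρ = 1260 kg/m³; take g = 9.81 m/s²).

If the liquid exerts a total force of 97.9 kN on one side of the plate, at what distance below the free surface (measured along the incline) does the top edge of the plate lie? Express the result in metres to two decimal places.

γ = ρg = 1260 × 9.81 / 1000 = 12.3606 kN/m³.
A = 2.21 × 1.5 = 3.315 m².
From F = γ·h_c·A, the centroid depth is h_c = 97.9/(12.3606 × 3.315) = 2.38924 m.
Let θ = 77.1° be the plate's angle to the horizontal; measure y along the incline from where the plane meets the free surface. Vertical depth h = y·sinθ with sinθ = 0.974761.
Along the incline, y_c = h_c/sinθ = 2.38924/0.974761 = 2.4511 m.
The centroid lies 1.5/2 = 0.75 m below the top edge, so the top edge sits at y_top = 2.4511 − 0.75 = 1.7011 m along the incline.

y_top ≈ 1.70 m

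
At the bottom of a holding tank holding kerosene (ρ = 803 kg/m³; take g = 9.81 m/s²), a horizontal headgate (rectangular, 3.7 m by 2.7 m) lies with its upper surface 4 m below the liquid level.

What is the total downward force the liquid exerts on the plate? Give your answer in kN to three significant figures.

γ = ρg = 803 × 9.81 / 1000 = 7.87743 kN/m³.
The plate is horizontal, so pressure is uniform at p = γ·h = 7.87743 × 4 = 31.5097 kN/m².
A = 3.7 × 2.7 = 9.99 m².
F = p·A = 31.5097 × 9.99 = 314.782 kN.

F ≈ 315 kN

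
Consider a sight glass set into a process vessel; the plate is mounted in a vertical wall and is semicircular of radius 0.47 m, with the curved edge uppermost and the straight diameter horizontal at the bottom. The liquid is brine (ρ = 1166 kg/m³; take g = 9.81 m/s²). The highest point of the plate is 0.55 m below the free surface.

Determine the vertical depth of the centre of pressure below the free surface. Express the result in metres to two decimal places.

γ = ρg = 1166 × 9.81 / 1000 = 11.43846 kN/m³.
The centroid lies 4r/(3π) = 0.199474 m above the diameter, so r − 4r/(3π) = 0.47 − 0.199474 = 0.270526 m below the topmost point, so the centroid depth is h_c = 0.55 + 0.270526 = 0.820526 m.
A = πr²/2 = π × 0.47²/2 = 0.346989 m².
Resultant F = γ·h_c·A = 11.43846 × 0.820526 × 0.346989 = 3.25668 kN.
I_c = (π/8 − 8/(9π))·r⁴ = 0.109757 × 0.47⁴ = 0.00535579 m⁴.
Centre of pressure: y_p = y_c + I_c/(y_c·A) = 0.820526 + 0.00535579/(0.820526 × 0.346989) = 0.820526 + 0.0188112 = 0.839337 m along the plane.

h_p = 0.84 m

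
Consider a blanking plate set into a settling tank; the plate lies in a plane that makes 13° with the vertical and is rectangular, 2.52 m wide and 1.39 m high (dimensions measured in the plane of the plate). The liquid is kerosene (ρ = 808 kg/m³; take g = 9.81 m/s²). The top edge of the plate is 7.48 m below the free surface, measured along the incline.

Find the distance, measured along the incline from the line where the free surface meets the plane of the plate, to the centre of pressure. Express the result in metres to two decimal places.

γ = ρg = 808 × 9.81 / 1000 = 7.92648 kN/m³.
The plate makes 13° with the vertical, i.e. θ = 90° − 13° = 77° to the horizontal. Measuring y along the incline from the free-surface line, vertical depth h = y·sinθ with sinθ = 0.974370.
The centroid lies 1.39/2 = 0.695 m below the top edge, so y_c = 7.48 + 0.695 = 8.175 m and h_c = 8.175 × 0.974370 = 7.96547 m.
A = 2.52 × 1.39 = 3.5028 m².
Resultant F = γ·h_c·A = 7.92648 × 7.96547 × 3.5028 = 221.16 kN.
I_c = b·h³/12 = 2.52 × 1.39³/12 = 0.56398 m⁴.
Centre of pressure: y_p = y_c + I_c/(y_c·A) = 8.175 + 0.56398/(8.175 × 3.5028) = 8.175 + 0.0196952 = 8.1947 m along the plane.

y_p = 8.19 m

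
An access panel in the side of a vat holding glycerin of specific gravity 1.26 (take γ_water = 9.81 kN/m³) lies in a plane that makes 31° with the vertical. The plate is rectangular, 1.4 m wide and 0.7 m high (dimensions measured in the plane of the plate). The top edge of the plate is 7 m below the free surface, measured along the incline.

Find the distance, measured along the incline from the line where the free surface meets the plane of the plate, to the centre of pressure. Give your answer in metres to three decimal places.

y_p = 7.356 m

γ = 1.26 × 9.81 = 12.3606 kN/m³.
The plate makes 31° with the vertical, i.e. θ = 90° − 31° = 59° to the horizontal. Measuring y along the incline from the free-surface line, vertical depth h = y·sinθ with sinθ = 0.857167.
The centroid lies 0.7/2 = 0.35 m below the top edge, so y_c = 7 + 0.35 = 7.35 m and h_c = 7.35 × 0.857167 = 6.30018 m.
A = 1.4 × 0.7 = 0.98 m².
Resultant F = γ·h_c·A = 12.3606 × 6.30018 × 0.98 = 76.3165 kN.
I_c = b·h³/12 = 1.4 × 0.7³/12 = 0.0400167 m⁴.
Centre of pressure: y_p = y_c + I_c/(y_c·A) = 7.35 + 0.0400167/(7.35 × 0.98) = 7.35 + 0.00555556 = 7.35556 m along the plane.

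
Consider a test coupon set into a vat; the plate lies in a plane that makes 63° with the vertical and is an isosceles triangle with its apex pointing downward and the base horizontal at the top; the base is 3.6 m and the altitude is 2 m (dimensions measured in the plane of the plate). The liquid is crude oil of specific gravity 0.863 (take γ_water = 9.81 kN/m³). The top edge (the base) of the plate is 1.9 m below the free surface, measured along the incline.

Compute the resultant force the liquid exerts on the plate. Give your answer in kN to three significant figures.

F ≈ 35.5 kN

γ = 0.863 × 9.81 = 8.46603 kN/m³.
The plate makes 63° with the vertical, i.e. θ = 90° − 63° = 27° to the horizontal. Measuring y along the incline from the free-surface line, vertical depth h = y·sinθ with sinθ = 0.453990.
With the apex down, the centroid sits h/3 = 2/3 = 0.666667 m below the base (the top edge), so y_c = 1.9 + 0.666667 = 2.56667 m and h_c = 2.56667 × 0.453990 = 1.16524 m.
A = ½ × 3.6 × 2 = 3.6 m².
Resultant F = γ·h_c·A = 8.46603 × 1.16524 × 3.6 = 35.5138 kN.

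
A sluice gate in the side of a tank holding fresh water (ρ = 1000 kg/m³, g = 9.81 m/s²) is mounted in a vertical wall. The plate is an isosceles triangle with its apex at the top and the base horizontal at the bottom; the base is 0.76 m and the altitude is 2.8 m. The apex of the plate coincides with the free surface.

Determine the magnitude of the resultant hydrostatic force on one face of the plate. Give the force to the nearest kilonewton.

γ = ρg = 1000 × 9.81 = 9810 N/m³ = 9.81 kN/m³.
With the apex up, the centroid sits 2h/3 = 2 × 2.8/3 = 1.86667 m below the apex, so the centroid depth is h_c = 1.86667 m.
A = ½ × 0.76 × 2.8 = 1.064 m².
Resultant F = γ·h_c·A = 9.81 × 1.86667 × 1.064 = 19.484 kN.

F ≈ 19 kN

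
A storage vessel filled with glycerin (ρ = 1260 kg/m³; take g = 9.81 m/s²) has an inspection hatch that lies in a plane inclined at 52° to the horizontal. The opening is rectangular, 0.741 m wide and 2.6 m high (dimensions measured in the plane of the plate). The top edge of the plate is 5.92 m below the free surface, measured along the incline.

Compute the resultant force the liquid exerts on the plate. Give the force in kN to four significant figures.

F ≈ 135.5 kN

γ = ρg = 1260 × 9.81 / 1000 = 12.3606 kN/m³.
Let θ = 52° be the plate's angle to the horizontal; measure y along the incline from where the plane meets the free surface. Vertical depth h = y·sinθ with sinθ = 0.788011.
The centroid lies 2.6/2 = 1.3 m below the top edge, so y_c = 5.92 + 1.3 = 7.22 m and h_c = 7.22 × 0.788011 = 5.68944 m.
A = 0.741 × 2.6 = 1.9266 m².
Resultant F = γ·h_c·A = 12.3606 × 5.68944 × 1.9266 = 135.488 kN.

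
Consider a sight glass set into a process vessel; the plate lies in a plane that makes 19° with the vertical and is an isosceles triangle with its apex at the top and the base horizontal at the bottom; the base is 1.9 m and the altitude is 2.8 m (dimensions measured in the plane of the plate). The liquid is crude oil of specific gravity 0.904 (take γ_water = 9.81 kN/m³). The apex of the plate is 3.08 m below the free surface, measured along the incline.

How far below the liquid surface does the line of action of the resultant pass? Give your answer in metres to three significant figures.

γ = 0.904 × 9.81 = 8.86824 kN/m³.
The plate makes 19° with the vertical, i.e. θ = 90° − 19° = 71° to the horizontal. Measuring y along the incline from the free-surface line, vertical depth h = y·sinθ with sinθ = 0.945519.
With the apex up, the centroid sits 2h/3 = 2 × 2.8/3 = 1.86667 m below the apex, so y_c = 3.08 + 1.86667 = 4.94667 m and h_c = 4.94667 × 0.945519 = 4.67717 m.
A = ½ × 1.9 × 2.8 = 2.66 m².
Resultant F = γ·h_c·A = 8.86824 × 4.67717 × 2.66 = 110.332 kN.
I_c = b·h³/36 = 1.9 × 2.8³/36 = 1.15858 m⁴.
Centre of pressure: y_p = y_c + I_c/(y_c·A) = 4.94667 + 1.15858/(4.94667 × 2.66) = 4.94667 + 0.0880504 = 5.03472 m along the plane.
Vertically, h_p = y_p·sinθ = 5.03472 × 0.945519 = 4.76042 m.

h_p = 4.76 m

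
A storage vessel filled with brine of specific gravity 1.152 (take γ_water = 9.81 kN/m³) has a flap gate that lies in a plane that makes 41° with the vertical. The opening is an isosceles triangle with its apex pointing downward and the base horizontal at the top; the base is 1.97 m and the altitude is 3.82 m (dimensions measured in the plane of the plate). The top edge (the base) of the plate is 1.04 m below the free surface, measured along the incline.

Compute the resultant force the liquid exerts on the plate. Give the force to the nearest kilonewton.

F ≈ 74 kN

γ = 1.152 × 9.81 = 11.30112 kN/m³.
The plate makes 41° with the vertical, i.e. θ = 90° − 41° = 49° to the horizontal. Measuring y along the incline from the free-surface line, vertical depth h = y·sinθ with sinθ = 0.754710.
With the apex down, the centroid sits h/3 = 3.82/3 = 1.27333 m below the base (the top edge), so y_c = 1.04 + 1.27333 = 2.31333 m and h_c = 2.31333 × 0.754710 = 1.74589 m.
A = ½ × 1.97 × 3.82 = 3.7627 m².
Resultant F = γ·h_c·A = 11.30112 × 1.74589 × 3.7627 = 74.24 kN.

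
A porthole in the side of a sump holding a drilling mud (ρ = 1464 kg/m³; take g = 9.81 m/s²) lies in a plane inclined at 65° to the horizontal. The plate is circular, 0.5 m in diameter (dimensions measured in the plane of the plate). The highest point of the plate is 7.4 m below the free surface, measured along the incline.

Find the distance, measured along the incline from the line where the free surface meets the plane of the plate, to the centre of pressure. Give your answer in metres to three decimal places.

γ = ρg = 1464 × 9.81 / 1000 = 14.36184 kN/m³.
Let θ = 65° be the plate's angle to the horizontal; measure y along the incline from where the plane meets the free surface. Vertical depth h = y·sinθ with sinθ = 0.906308.
The centroid is at the centre, 0.25 m below the top of the plate, so y_c = 7.4 + 0.25 = 7.65 m and h_c = 7.65 × 0.906308 = 6.93326 m.
A = π(0.25)² = 0.19635 m².
Resultant F = γ·h_c·A = 14.36184 × 6.93326 × 0.19635 = 19.5514 kN.
I_c = πr⁴/4 = π × 0.25⁴/4 = 0.00306796 m⁴.
Centre of pressure: y_p = y_c + I_c/(y_c·A) = 7.65 + 0.00306796/(7.65 × 0.19635) = 7.65 + 0.00204248 = 7.65204 m along the plane.

y_p = 7.652 m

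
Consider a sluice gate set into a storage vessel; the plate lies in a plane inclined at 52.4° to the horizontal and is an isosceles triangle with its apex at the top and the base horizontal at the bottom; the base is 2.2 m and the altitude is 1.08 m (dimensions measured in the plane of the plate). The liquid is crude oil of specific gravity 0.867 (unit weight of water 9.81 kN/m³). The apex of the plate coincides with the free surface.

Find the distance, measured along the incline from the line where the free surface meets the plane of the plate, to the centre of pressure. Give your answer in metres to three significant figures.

γ = 0.867 × 9.81 = 8.50527 kN/m³.
Let θ = 52.4° be the plate's angle to the horizontal; measure y along the incline from where the plane meets the free surface. Vertical depth h = y·sinθ with sinθ = 0.792290.
With the apex up, the centroid sits 2h/3 = 2 × 1.08/3 = 0.72 m below the apex, so y_c = 0.72 m and h_c = 0.72 × 0.792290 = 0.570449 m.
A = ½ × 2.2 × 1.08 = 1.188 m².
Resultant F = γ·h_c·A = 8.50527 × 0.570449 × 1.188 = 5.76397 kN.
I_c = b·h³/36 = 2.2 × 1.08³/36 = 0.0769824 m⁴.
Centre of pressure: y_p = y_c + I_c/(y_c·A) = 0.72 + 0.0769824/(0.72 × 1.188) = 0.72 + 0.09 = 0.81 m along the plane.

y_p = 0.810 m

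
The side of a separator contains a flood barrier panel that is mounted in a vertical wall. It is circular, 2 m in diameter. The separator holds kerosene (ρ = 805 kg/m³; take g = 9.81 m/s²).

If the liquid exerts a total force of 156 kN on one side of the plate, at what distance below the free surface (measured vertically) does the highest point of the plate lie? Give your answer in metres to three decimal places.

γ = ρg = 805 × 9.81 / 1000 = 7.89705 kN/m³.
A = π(1)² = 3.14159 m².
From F = γ·h_c·A, the centroid depth is h_c = 156/(7.89705 × 3.14159) = 6.28797 m.
The centroid is at the centre, 1 m below the top of the plate, so the highest point sits at h_top = 6.28797 − 1 = 5.28797 m below the surface.

d_top ≈ 5.288 m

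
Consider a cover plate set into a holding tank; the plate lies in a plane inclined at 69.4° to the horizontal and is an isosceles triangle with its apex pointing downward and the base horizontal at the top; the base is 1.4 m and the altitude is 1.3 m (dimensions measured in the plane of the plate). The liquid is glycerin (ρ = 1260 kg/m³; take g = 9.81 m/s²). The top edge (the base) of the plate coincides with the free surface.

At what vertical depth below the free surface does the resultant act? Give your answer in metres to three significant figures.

γ = ρg = 1260 × 9.81 / 1000 = 12.3606 kN/m³.
Let θ = 69.4° be the plate's angle to the horizontal; measure y along the incline from where the plane meets the free surface. Vertical depth h = y·sinθ with sinθ = 0.936060.
With the apex down, the centroid sits h/3 = 1.3/3 = 0.433333 m below the base (the top edge), so y_c = 0.433333 m and h_c = 0.433333 × 0.936060 = 0.405626 m.
A = ½ × 1.4 × 1.3 = 0.91 m².
Resultant F = γ·h_c·A = 12.3606 × 0.405626 × 0.91 = 4.56254 kN.
I_c = b·h³/36 = 1.4 × 1.3³/36 = 0.0854389 m⁴.
Centre of pressure: y_p = y_c + I_c/(y_c·A) = 0.433333 + 0.0854389/(0.433333 × 0.91) = 0.433333 + 0.216667 = 0.65 m along the plane.
Vertically, h_p = y_p·sinθ = 0.65 × 0.936060 = 0.608439 m.

h_p = 0.608 m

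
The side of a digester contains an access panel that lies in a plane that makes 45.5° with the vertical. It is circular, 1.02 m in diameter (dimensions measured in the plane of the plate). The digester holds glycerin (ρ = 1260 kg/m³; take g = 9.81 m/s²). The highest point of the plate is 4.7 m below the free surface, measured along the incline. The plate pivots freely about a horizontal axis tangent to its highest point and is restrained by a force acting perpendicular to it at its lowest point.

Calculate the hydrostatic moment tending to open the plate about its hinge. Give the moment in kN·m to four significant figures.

γ = ρg = 1260 × 9.81 / 1000 = 12.3606 kN/m³.
The plate makes 45.5° with the vertical, i.e. θ = 90° − 45.5° = 44.5° to the horizontal. Measuring y along the incline from the free-surface line, vertical depth h = y·sinθ with sinθ = 0.700909.
The centroid is at the centre, 0.51 m below the top of the plate, so y_c = 4.7 + 0.51 = 5.21 m and h_c = 5.21 × 0.700909 = 3.65174 m.
A = π(0.51)² = 0.817128 m².
Resultant F = γ·h_c·A = 12.3606 × 3.65174 × 0.817128 = 36.8833 kN.
I_c = πr⁴/4 = π × 0.51⁴/4 = 0.0531338 m⁴.
Centre of pressure: y_p = y_c + I_c/(y_c·A) = 5.21 + 0.0531338/(5.21 × 0.817128) = 5.21 + 0.0124808 = 5.22248 m along the plane.
The resultant acts 0.51 + 0.0124808 = 0.522481 m (along the plate) below the hinge at the top edge, so the moment about the hinge is M = F × 0.522481 = 36.8833 × 0.522481 = 19.2708 kN·m.

M ≈ 19.27 kN·m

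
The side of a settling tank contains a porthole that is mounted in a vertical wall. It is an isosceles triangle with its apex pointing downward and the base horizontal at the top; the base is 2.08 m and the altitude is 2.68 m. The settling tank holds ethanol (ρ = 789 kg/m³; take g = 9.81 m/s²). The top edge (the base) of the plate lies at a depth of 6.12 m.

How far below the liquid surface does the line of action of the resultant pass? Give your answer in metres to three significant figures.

γ = ρg = 789 × 9.81 / 1000 = 7.74009 kN/m³.
With the apex down, the centroid sits h/3 = 2.68/3 = 0.893333 m below the base (the top edge), so the centroid depth is h_c = 6.12 + 0.893333 = 7.01333 m.
A = ½ × 2.08 × 2.68 = 2.7872 m².
Resultant F = γ·h_c·A = 7.74009 × 7.01333 × 2.7872 = 151.3 kN.
I_c = b·h³/36 = 2.08 × 2.68³/36 = 1.11215 m⁴.
Centre of pressure: y_p = y_c + I_c/(y_c·A) = 7.01333 + 1.11215/(7.01333 × 2.7872) = 7.01333 + 0.0568946 = 7.07022 m along the plane.

h_p = 7.07 m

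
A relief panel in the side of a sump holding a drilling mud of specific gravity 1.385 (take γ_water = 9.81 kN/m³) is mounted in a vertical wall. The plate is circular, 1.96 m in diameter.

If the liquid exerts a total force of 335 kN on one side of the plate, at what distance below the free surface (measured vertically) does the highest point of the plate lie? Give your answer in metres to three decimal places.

γ = 1.385 × 9.81 = 13.58685 kN/m³.
A = π(0.98)² = 3.01719 m².
From F = γ·h_c·A, the centroid depth is h_c = 335/(13.58685 × 3.01719) = 8.17191 m.
The centroid is at the centre, 0.98 m below the top of the plate, so the highest point sits at h_top = 8.17191 − 0.98 = 7.19191 m below the surface.

d_top ≈ 7.192 m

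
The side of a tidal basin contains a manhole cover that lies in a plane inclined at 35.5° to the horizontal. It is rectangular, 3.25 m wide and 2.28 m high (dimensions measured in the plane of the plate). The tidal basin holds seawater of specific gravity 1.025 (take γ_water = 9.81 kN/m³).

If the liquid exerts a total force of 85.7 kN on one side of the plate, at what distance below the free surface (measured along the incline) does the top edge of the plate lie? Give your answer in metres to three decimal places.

γ = 1.025 × 9.81 = 10.05525 kN/m³.
A = 3.25 × 2.28 = 7.41 m².
From F = γ·h_c·A, the centroid depth is h_c = 85.7/(10.05525 × 7.41) = 1.15019 m.
Let θ = 35.5° be the plate's angle to the horizontal; measure y along the incline from where the plane meets the free surface. Vertical depth h = y·sinθ with sinθ = 0.580703.
Along the incline, y_c = h_c/sinθ = 1.15019/0.580703 = 1.98069 m.
The centroid lies 2.28/2 = 1.14 m below the top edge, so the top edge sits at y_top = 1.98069 − 1.14 = 0.84069 m along the incline.

y_top ≈ 0.841 m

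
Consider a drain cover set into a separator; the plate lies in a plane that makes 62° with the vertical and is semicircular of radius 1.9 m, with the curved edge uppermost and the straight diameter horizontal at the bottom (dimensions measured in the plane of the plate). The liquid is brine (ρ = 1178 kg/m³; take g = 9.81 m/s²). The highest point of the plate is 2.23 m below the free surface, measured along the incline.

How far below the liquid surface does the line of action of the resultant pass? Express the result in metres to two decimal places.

h_p = 1.60 m

γ = ρg = 1178 × 9.81 / 1000 = 11.55618 kN/m³.
The plate makes 62° with the vertical, i.e. θ = 90° − 62° = 28° to the horizontal. Measuring y along the incline from the free-surface line, vertical depth h = y·sinθ with sinθ = 0.469472.
The centroid lies 4r/(3π) = 0.806385 m above the diameter, so r − 4r/(3π) = 1.9 − 0.806385 = 1.09361 m below the topmost point, so y_c = 2.23 + 1.09361 = 3.32361 m and h_c = 3.32361 × 0.469472 = 1.56034 m.
A = πr²/2 = π × 1.9²/2 = 5.67057 m².
Resultant F = γ·h_c·A = 11.55618 × 1.56034 × 5.67057 = 102.249 kN.
I_c = (π/8 − 8/(9π))·r⁴ = 0.109757 × 1.9⁴ = 1.43036 m⁴.
Centre of pressure: y_p = y_c + I_c/(y_c·A) = 3.32361 + 1.43036/(3.32361 × 5.67057) = 3.32361 + 0.0758942 = 3.3995 m along the plane.
Vertically, h_p = y_p·sinθ = 3.3995 × 0.469472 = 1.59597 m.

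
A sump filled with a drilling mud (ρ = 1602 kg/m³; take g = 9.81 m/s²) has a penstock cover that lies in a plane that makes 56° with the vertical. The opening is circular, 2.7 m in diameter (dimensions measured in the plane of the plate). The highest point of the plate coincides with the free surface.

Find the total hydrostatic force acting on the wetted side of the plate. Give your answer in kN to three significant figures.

γ = ρg = 1602 × 9.81 / 1000 = 15.71562 kN/m³.
The plate makes 56° with the vertical, i.e. θ = 90° − 56° = 34° to the horizontal. Measuring y along the incline from the free-surface line, vertical depth h = y·sinθ with sinθ = 0.559193.
The centroid is at the centre, 1.35 m below the top of the plate, so y_c = 1.35 m and h_c = 1.35 × 0.559193 = 0.754911 m.
A = π(1.35)² = 5.72555 m².
Resultant F = γ·h_c·A = 15.71562 × 0.754911 × 5.72555 = 67.9273 kN.

F ≈ 67.9 kN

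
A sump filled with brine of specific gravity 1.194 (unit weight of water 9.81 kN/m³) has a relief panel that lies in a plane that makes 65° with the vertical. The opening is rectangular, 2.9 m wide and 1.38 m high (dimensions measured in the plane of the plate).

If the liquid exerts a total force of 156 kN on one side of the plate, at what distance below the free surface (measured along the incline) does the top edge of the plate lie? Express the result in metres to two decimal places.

γ = 1.194 × 9.81 = 11.71314 kN/m³.
A = 2.9 × 1.38 = 4.002 m².
From F = γ·h_c·A, the centroid depth is h_c = 156/(11.71314 × 4.002) = 3.32793 m.
The plate makes 65° with the vertical, i.e. θ = 90° − 65° = 25° to the horizontal. Measuring y along the incline from the free-surface line, vertical depth h = y·sinθ with sinθ = 0.422618.
Along the incline, y_c = h_c/sinθ = 3.32793/0.422618 = 7.87456 m.
The centroid lies 1.38/2 = 0.69 m below the top edge, so the top edge sits at y_top = 7.87456 − 0.69 = 7.18456 m along the incline.

y_top ≈ 7.18 m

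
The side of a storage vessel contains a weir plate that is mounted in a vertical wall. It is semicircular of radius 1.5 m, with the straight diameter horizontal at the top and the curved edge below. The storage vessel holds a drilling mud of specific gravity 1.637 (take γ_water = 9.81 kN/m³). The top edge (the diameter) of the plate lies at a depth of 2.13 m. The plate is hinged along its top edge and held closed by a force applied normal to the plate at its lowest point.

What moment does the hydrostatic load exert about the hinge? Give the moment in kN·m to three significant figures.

M ≈ 109 kN·m

γ = 1.637 × 9.81 = 16.05897 kN/m³.
The centroid of a semicircle lies 4r/(3π) = 0.63662 m from the diameter, here below the top edge, so the centroid depth is h_c = 2.13 + 0.63662 = 2.76662 m.
A = πr²/2 = π × 1.5²/2 = 3.53429 m².
Resultant F = γ·h_c·A = 16.05897 × 2.76662 × 3.53429 = 157.025 kN.
I_c = (π/8 − 8/(9π))·r⁴ = 0.109757 × 1.5⁴ = 0.555645 m⁴.
Centre of pressure: y_p = y_c + I_c/(y_c·A) = 2.76662 + 0.555645/(2.76662 × 3.53429) = 2.76662 + 0.0568258 = 2.82345 m along the plane.
The resultant acts 0.63662 + 0.0568258 = 0.693446 m (along the plate) below the hinge at the top edge, so the moment about the hinge is M = F × 0.693446 = 157.025 × 0.693446 = 108.888 kN·m.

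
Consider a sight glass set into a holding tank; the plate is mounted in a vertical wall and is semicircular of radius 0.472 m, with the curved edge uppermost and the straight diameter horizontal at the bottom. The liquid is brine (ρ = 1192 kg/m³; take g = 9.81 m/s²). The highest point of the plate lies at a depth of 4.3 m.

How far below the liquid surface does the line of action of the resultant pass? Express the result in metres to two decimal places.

h_p = 4.58 m

γ = ρg = 1192 × 9.81 / 1000 = 11.69352 kN/m³.
The centroid lies 4r/(3π) = 0.200323 m above the diameter, so r − 4r/(3π) = 0.472 − 0.200323 = 0.271677 m below the topmost point, so the centroid depth is h_c = 4.3 + 0.271677 = 4.57168 m.
A = πr²/2 = π × 0.472²/2 = 0.349948 m².
Resultant F = γ·h_c·A = 11.69352 × 4.57168 × 0.349948 = 18.7079 kN.
I_c = (π/8 − 8/(9π))·r⁴ = 0.109757 × 0.472⁴ = 0.00544754 m⁴.
Centre of pressure: y_p = y_c + I_c/(y_c·A) = 4.57168 + 0.00544754/(4.57168 × 0.349948) = 4.57168 + 0.00340503 = 4.57509 m along the plane.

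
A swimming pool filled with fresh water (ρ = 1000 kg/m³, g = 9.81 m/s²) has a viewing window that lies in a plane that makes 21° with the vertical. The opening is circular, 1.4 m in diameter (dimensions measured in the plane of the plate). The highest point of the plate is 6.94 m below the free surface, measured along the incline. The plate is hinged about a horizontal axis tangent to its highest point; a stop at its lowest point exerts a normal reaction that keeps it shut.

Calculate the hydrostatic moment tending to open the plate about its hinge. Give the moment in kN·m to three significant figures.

M ≈ 77.1 kN·m

γ = ρg = 1000 × 9.81 = 9810 N/m³ = 9.81 kN/m³.
The plate makes 21° with the vertical, i.e. θ = 90° − 21° = 69° to the horizontal. Measuring y along the incline from the free-surface line, vertical depth h = y·sinθ with sinθ = 0.933580.
The centroid is at the centre, 0.7 m below the top of the plate, so y_c = 6.94 + 0.7 = 7.64 m and h_c = 7.64 × 0.933580 = 7.13255 m.
A = π(0.7)² = 1.53938 m².
Resultant F = γ·h_c·A = 9.81 × 7.13255 × 1.53938 = 107.711 kN.
I_c = πr⁴/4 = π × 0.7⁴/4 = 0.188574 m⁴.
Centre of pressure: y_p = y_c + I_c/(y_c·A) = 7.64 + 0.188574/(7.64 × 1.53938) = 7.64 + 0.016034 = 7.65603 m along the plane.
The resultant acts 0.7 + 0.016034 = 0.716034 m (along the plate) below the hinge at the top edge, so the moment about the hinge is M = F × 0.716034 = 107.711 × 0.716034 = 77.1247 kN·m.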